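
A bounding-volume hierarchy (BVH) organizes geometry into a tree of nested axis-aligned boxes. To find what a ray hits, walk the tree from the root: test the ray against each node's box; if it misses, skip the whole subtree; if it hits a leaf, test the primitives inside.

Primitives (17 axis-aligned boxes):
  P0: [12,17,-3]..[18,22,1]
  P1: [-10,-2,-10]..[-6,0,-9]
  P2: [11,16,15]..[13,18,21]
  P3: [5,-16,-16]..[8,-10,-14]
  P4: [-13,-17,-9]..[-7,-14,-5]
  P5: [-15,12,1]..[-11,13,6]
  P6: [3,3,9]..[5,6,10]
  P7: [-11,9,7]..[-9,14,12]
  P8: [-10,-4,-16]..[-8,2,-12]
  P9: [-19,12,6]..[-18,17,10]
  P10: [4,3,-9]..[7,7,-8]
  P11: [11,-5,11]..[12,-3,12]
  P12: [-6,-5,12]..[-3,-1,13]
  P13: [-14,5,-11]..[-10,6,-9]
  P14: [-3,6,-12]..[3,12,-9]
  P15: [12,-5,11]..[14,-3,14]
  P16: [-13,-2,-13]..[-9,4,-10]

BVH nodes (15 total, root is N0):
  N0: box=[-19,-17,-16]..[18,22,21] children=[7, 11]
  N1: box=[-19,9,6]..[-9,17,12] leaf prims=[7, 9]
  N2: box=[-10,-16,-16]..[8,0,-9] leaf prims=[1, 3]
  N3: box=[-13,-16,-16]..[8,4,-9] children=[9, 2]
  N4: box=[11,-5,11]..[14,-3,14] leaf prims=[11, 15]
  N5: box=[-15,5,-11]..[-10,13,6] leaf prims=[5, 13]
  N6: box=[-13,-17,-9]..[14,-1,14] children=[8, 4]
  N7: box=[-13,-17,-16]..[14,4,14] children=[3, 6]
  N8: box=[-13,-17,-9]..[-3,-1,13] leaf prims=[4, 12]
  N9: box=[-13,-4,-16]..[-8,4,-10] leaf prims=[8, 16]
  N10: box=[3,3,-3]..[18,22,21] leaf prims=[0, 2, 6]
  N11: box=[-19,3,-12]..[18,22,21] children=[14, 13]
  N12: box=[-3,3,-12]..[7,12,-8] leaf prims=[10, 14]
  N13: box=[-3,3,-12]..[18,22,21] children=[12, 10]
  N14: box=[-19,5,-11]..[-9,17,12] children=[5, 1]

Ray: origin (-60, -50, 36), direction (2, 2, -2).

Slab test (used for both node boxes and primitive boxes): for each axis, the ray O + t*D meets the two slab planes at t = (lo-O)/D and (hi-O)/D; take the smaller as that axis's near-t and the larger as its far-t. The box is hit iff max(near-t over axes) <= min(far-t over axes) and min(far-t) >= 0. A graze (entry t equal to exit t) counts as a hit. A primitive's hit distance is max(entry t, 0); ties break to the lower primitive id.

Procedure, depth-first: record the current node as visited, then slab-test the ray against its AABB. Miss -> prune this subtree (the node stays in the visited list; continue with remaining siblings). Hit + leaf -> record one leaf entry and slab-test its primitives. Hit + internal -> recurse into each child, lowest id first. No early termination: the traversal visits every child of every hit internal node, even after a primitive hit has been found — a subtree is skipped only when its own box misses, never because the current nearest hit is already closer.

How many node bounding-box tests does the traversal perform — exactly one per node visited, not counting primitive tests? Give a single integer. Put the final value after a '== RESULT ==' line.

Traverse from the root:
N0 x:[41/2,39] y:[33/2,36] z:[15/2,26] -> hit [41/2,26], descend [7, 11]
  N7 x:[47/2,37] y:[33/2,27] z:[11,26] -> hit [47/2,26], descend [3, 6]
    N3 x:[47/2,34] y:[17,27] z:[45/2,26] -> hit [47/2,26], descend [2, 9]
      N2 x:[25,34] y:[17,25] z:[45/2,26] -> hit [25,25] leaf, test {P1(miss), P3(miss)}
      N9 x:[47/2,26] y:[23,27] z:[23,26] -> hit [47/2,26] leaf, test {P8@t=25, P16@t=24}
    N6 x:[47/2,37] y:[33/2,49/2] z:[11,45/2] -> miss, prune
  N11 x:[41/2,39] y:[53/2,36] z:[15/2,24] -> miss, prune

Summary -> nodes [0, 7, 3, 2, 9, 6, 11]; box-tests=7; leaf-entries=2; first=P16

== RESULT ==
7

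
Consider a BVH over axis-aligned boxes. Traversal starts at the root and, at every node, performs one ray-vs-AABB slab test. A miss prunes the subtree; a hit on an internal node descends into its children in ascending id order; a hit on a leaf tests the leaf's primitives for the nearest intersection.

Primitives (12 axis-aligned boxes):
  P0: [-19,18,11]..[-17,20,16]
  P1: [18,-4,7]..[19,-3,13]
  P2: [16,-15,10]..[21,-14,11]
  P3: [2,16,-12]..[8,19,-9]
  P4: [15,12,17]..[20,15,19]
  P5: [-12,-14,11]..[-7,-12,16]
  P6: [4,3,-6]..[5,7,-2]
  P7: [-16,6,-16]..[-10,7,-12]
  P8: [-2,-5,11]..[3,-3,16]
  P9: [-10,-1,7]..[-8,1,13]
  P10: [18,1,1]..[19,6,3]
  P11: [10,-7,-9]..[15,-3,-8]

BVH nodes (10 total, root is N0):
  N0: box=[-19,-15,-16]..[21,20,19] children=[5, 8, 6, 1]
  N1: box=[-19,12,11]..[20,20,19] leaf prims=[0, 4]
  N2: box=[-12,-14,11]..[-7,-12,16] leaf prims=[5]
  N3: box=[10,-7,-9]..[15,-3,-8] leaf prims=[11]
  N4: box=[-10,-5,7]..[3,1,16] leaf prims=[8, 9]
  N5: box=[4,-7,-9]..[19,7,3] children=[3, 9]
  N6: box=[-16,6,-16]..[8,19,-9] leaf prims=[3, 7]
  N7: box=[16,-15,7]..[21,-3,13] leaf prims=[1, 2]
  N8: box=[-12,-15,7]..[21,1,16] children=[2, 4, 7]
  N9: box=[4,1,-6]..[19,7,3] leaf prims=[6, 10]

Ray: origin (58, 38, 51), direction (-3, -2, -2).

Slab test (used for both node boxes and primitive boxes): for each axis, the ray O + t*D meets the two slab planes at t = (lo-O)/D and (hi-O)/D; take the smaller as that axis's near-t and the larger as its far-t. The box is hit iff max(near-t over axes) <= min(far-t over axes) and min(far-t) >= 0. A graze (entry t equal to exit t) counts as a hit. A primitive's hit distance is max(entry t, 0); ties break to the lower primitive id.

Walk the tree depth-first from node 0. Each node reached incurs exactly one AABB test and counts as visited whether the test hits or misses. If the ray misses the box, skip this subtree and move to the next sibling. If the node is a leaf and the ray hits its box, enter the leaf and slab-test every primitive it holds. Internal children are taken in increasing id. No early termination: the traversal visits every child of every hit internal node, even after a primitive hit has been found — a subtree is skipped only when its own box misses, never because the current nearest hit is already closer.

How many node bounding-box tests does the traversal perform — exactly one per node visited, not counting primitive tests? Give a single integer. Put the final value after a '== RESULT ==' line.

Walk:
N0 x:[37/3,77/3] y:[9,53/2] z:[16,67/2] -> hit [16,77/3], descend [1, 5, 6, 8]
  N1 x:[38/3,77/3] y:[9,13] z:[16,20] -> miss, prune
  N5 x:[13,18] y:[31/2,45/2] z:[24,30] -> miss, prune
  N6 x:[50/3,74/3] y:[19/2,16] z:[30,67/2] -> miss, prune
  N8 x:[37/3,70/3] y:[37/2,53/2] z:[35/2,22] -> hit [37/2,22], descend [2, 4, 7]
    N2 x:[65/3,70/3] y:[25,26] z:[35/2,20] -> miss, prune
    N4 x:[55/3,68/3] y:[37/2,43/2] z:[35/2,22] -> hit [37/2,43/2] leaf, test {P8(miss), P9(miss)}
    N7 x:[37/3,14] y:[41/2,53/2] z:[19,22] -> miss, prune

Visited [0, 1, 5, 6, 8, 2, 4, 7]. Tests: 8 box, 1 leaf. Nearest: miss.

== RESULT ==
8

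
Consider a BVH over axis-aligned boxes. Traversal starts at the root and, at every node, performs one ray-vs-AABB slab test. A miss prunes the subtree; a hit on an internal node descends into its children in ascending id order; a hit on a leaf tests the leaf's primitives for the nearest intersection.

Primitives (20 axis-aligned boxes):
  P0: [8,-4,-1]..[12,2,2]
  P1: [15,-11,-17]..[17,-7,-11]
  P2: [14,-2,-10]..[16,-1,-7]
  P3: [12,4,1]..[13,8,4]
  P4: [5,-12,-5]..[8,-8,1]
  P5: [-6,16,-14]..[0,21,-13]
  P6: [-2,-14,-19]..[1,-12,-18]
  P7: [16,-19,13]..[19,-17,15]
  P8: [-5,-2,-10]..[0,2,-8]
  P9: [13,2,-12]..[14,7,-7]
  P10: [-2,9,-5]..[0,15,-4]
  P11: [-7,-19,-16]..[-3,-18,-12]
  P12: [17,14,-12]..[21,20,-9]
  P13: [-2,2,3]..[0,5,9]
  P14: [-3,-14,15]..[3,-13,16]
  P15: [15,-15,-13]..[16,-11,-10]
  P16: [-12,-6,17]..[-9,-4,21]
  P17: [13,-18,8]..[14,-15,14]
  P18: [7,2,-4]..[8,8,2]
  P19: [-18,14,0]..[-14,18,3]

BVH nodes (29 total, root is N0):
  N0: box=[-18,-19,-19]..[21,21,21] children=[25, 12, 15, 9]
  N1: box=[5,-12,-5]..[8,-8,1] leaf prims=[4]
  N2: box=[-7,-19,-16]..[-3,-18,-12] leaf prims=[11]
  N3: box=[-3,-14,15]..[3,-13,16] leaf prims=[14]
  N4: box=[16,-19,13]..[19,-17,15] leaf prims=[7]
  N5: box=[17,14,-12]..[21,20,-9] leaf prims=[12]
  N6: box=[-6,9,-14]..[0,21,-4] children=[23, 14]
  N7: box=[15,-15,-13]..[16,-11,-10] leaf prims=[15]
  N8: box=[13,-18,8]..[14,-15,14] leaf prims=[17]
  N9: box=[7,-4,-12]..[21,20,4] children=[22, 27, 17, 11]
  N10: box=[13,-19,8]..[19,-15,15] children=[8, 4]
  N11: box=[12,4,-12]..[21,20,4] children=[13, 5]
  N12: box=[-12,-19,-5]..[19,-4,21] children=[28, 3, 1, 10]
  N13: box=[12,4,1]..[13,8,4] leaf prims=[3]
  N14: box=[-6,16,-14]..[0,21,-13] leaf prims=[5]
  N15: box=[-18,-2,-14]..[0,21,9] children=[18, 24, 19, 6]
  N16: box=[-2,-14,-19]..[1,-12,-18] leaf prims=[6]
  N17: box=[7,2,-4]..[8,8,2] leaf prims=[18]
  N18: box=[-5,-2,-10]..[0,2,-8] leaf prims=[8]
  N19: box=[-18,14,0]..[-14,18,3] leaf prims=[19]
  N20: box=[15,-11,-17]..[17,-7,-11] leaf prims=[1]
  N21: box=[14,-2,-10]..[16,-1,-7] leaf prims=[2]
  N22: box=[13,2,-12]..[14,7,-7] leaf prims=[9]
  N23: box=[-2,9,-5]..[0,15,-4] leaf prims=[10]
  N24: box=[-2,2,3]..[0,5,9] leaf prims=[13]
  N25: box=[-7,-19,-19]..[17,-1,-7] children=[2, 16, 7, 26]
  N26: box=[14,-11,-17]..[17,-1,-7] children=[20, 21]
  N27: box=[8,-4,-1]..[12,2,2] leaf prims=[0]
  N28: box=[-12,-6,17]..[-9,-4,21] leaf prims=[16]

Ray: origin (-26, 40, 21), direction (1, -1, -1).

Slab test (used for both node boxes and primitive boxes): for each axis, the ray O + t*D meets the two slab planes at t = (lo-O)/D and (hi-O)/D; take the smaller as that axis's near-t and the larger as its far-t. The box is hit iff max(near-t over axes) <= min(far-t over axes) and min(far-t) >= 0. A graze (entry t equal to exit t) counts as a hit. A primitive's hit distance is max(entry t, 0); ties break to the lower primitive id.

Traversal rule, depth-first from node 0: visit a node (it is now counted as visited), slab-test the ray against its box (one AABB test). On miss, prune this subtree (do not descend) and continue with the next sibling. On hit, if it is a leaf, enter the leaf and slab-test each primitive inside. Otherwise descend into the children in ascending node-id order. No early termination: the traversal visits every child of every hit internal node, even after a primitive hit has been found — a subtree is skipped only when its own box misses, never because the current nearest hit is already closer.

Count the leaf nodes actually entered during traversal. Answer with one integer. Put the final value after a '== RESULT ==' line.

Trace the traversal:
N0 x:[8,47] y:[19,59] z:[0,40] -> hit [19,40], descend [9, 12, 15, 25]
  N9 x:[33,47] y:[20,44] z:[17,33] -> hit [33,33], descend [11, 17, 22, 27]
    N11 x:[38,47] y:[20,36] z:[17,33] -> miss, prune
    N17 x:[33,34] y:[32,38] z:[19,25] -> miss, prune
    N22 x:[39,40] y:[33,38] z:[28,33] -> miss, prune
    N27 x:[34,38] y:[38,44] z:[19,22] -> miss, prune
  N12 x:[14,45] y:[44,59] z:[0,26] -> miss, prune
  N15 x:[8,26] y:[19,42] z:[12,35] -> hit [19,26], descend [6, 18, 19, 24]
    N6 x:[20,26] y:[19,31] z:[25,35] -> hit [25,26], descend [14, 23]
      N14 x:[20,26] y:[19,24] z:[34,35] -> miss, prune
      N23 x:[24,26] y:[25,31] z:[25,26] -> hit [25,26] leaf, test {P10@t=25}
    N18 x:[21,26] y:[38,42] z:[29,31] -> miss, prune
    N19 x:[8,12] y:[22,26] z:[18,21] -> miss, prune
    N24 x:[24,26] y:[35,38] z:[12,18] -> miss, prune
  N25 x:[19,43] y:[41,59] z:[28,40] -> miss, prune

Visited [0, 9, 11, 17, 22, 27, 12, 15, 6, 14, 23, 18, 19, 24, 25]. Tests: 15 box, 1 leaf. Nearest: P10.

== RESULT ==
1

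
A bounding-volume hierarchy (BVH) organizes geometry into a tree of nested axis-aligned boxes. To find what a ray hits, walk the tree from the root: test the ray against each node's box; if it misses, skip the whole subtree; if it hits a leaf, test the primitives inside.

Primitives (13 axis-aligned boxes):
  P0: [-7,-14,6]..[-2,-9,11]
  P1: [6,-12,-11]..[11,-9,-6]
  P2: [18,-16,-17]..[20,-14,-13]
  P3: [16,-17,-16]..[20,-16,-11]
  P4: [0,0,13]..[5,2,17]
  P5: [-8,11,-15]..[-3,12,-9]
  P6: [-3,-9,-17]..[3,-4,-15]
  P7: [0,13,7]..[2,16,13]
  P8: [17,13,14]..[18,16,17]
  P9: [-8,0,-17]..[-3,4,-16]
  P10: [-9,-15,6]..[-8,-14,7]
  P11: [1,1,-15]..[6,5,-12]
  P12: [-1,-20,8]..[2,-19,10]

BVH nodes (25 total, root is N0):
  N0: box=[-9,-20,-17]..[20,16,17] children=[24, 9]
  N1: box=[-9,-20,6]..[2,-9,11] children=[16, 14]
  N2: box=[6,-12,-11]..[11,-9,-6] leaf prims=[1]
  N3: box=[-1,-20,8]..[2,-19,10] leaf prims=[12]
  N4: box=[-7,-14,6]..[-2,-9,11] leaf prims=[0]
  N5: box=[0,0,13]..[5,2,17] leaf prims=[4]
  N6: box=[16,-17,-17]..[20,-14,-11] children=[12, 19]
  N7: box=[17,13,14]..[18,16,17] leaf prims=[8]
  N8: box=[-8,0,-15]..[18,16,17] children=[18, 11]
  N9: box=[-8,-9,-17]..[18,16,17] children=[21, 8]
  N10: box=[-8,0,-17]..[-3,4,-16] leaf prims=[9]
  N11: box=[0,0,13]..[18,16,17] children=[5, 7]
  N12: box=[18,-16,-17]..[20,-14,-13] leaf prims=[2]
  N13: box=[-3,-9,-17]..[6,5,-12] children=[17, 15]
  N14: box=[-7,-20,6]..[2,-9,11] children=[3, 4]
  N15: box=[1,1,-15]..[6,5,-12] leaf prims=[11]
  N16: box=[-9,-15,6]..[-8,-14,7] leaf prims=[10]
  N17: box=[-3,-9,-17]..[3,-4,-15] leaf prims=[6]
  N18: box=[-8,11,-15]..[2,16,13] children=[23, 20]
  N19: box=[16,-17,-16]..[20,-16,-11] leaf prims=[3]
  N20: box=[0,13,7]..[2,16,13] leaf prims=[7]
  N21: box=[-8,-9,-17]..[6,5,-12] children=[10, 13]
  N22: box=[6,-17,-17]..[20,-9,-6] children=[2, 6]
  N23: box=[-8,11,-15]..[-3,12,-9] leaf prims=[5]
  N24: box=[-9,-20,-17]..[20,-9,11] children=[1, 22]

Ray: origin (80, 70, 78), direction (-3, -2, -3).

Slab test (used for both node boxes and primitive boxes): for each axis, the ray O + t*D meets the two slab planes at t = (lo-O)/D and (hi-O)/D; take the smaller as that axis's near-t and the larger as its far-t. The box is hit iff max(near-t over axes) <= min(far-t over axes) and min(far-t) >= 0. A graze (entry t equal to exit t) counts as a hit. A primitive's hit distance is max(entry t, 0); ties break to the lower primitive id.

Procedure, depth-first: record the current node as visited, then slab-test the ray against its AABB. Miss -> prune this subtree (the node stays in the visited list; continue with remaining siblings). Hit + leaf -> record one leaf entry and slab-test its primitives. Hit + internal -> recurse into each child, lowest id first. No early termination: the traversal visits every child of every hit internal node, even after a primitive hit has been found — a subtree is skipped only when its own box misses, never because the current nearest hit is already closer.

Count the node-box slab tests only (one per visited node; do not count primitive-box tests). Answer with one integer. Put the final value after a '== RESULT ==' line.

Trace the traversal:
N0 x:[20,89/3] y:[27,45] z:[61/3,95/3] -> hit [27,89/3], descend [9, 24]
  N9 x:[62/3,88/3] y:[27,79/2] z:[61/3,95/3] -> hit [27,88/3], descend [8, 21]
    N8 x:[62/3,88/3] y:[27,35] z:[61/3,31] -> hit [27,88/3], descend [11, 18]
      N11 x:[62/3,80/3] y:[27,35] z:[61/3,65/3] -> miss, prune
      N18 x:[26,88/3] y:[27,59/2] z:[65/3,31] -> hit [27,88/3], descend [20, 23]
        N20 x:[26,80/3] y:[27,57/2] z:[65/3,71/3] -> miss, prune
        N23 x:[83/3,88/3] y:[29,59/2] z:[29,31] -> hit [29,88/3] leaf, test {P5@t=29}
    N21 x:[74/3,88/3] y:[65/2,79/2] z:[30,95/3] -> miss, prune
  N24 x:[20,89/3] y:[79/2,45] z:[67/3,95/3] -> miss, prune

Summary -> nodes [0, 9, 8, 11, 18, 20, 23, 21, 24]; box-tests=9; leaf-entries=1; first=P5

== RESULT ==
9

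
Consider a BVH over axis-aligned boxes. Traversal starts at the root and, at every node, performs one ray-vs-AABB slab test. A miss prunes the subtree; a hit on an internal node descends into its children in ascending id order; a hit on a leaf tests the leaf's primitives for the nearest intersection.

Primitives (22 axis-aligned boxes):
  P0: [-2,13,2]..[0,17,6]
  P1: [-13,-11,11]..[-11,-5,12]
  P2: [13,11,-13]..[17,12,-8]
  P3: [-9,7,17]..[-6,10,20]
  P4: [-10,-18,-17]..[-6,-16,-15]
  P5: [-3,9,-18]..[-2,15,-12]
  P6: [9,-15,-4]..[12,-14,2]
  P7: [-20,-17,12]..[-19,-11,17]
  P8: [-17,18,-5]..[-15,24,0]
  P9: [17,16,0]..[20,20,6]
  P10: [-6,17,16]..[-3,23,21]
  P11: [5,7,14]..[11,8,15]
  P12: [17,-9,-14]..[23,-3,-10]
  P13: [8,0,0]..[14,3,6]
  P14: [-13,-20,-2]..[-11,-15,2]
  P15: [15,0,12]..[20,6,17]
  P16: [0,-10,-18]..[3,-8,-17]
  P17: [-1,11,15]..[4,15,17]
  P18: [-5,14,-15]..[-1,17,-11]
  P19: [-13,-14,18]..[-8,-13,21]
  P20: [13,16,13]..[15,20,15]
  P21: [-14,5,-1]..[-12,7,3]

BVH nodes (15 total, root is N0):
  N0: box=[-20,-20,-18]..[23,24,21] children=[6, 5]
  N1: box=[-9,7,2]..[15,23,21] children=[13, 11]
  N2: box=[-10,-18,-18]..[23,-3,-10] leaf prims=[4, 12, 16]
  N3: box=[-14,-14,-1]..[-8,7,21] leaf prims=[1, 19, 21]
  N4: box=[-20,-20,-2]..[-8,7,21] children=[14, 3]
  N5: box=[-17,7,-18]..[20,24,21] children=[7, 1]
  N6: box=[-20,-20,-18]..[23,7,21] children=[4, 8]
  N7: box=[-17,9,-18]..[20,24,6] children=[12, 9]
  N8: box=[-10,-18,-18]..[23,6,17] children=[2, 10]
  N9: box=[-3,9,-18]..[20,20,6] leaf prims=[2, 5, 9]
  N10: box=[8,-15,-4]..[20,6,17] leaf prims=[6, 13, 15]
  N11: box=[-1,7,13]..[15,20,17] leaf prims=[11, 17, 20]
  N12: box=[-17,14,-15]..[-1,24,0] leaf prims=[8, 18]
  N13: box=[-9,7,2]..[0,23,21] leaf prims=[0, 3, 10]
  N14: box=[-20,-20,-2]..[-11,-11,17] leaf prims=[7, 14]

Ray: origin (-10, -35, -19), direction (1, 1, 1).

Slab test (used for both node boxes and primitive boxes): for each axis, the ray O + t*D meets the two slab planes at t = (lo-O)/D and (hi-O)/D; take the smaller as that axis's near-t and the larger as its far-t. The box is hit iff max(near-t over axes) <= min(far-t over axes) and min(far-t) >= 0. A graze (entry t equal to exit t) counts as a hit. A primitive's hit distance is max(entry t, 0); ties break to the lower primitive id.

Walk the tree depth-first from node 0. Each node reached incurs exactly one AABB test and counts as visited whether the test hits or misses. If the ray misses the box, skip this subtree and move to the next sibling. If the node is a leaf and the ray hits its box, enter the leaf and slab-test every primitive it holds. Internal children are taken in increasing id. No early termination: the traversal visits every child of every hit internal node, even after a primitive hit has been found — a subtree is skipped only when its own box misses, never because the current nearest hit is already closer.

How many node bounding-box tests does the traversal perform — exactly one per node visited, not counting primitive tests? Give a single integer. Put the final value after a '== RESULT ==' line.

Traverse from the root:
N0 x:[-10,33] y:[15,59] z:[1,40] -> hit [15,33], descend [5, 6]
  N5 x:[-7,30] y:[42,59] z:[1,40] -> miss, prune
  N6 x:[-10,33] y:[15,42] z:[1,40] -> hit [15,33], descend [4, 8]
    N4 x:[-10,2] y:[15,42] z:[17,40] -> miss, prune
    N8 x:[0,33] y:[17,41] z:[1,36] -> hit [17,33], descend [2, 10]
      N2 x:[0,33] y:[17,32] z:[1,9] -> miss, prune
      N10 x:[18,30] y:[20,41] z:[15,36] -> hit [20,30] leaf, test {P6@t=20, P13(miss), P15(miss)}

order=[0, 5, 6, 4, 8, 2, 10]  |boxes|=7  |leaves|=1  hit=P6

== RESULT ==
7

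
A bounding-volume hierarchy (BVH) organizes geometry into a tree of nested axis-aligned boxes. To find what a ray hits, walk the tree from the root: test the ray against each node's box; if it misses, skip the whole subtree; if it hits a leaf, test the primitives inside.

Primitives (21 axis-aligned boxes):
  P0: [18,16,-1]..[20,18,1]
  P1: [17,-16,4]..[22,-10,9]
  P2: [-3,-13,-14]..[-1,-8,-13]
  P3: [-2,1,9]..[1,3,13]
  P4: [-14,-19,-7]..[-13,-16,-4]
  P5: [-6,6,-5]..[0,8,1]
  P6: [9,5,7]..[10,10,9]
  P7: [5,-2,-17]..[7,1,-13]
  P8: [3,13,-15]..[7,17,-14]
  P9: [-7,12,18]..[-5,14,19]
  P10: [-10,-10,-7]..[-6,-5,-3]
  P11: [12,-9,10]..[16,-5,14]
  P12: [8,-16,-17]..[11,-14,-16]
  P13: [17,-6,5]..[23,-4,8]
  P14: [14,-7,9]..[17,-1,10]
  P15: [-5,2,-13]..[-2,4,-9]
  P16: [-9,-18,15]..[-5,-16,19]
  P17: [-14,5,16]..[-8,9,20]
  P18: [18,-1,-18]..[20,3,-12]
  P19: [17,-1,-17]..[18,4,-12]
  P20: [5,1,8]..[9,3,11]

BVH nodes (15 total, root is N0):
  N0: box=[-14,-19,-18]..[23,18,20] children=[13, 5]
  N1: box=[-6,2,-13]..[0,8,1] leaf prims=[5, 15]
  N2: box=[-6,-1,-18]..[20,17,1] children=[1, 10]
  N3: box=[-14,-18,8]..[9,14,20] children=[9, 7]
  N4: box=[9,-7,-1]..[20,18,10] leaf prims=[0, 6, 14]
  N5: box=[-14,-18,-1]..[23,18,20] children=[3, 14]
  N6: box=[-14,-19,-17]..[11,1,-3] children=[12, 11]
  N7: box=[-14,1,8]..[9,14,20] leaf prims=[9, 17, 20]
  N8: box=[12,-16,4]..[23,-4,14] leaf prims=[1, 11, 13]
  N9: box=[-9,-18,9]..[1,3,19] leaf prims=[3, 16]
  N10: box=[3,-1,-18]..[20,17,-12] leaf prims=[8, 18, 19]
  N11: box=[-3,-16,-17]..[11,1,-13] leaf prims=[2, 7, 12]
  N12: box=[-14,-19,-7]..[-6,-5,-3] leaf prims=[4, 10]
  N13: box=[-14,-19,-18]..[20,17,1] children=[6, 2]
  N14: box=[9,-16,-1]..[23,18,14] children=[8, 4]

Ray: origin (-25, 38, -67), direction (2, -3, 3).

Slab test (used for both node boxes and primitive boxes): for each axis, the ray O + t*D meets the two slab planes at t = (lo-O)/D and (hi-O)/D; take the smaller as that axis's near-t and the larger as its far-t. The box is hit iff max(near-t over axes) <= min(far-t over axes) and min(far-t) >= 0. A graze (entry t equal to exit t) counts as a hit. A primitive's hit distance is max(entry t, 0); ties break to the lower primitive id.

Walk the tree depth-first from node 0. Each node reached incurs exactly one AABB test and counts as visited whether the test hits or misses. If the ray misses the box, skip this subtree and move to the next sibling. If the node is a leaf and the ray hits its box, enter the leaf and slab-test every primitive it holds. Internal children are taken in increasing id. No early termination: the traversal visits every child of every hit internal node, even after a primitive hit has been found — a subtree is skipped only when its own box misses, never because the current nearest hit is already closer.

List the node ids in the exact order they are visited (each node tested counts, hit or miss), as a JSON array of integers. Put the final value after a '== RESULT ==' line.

Traverse from the root:
N0 x:[11/2,24] y:[20/3,19] z:[49/3,29] -> hit [49/3,19], descend [5, 13]
  N5 x:[11/2,24] y:[20/3,56/3] z:[22,29] -> miss, prune
  N13 x:[11/2,45/2] y:[7,19] z:[49/3,68/3] -> hit [49/3,19], descend [2, 6]
    N2 x:[19/2,45/2] y:[7,13] z:[49/3,68/3] -> miss, prune
    N6 x:[11/2,18] y:[37/3,19] z:[50/3,64/3] -> hit [50/3,18], descend [11, 12]
      N11 x:[11,18] y:[37/3,18] z:[50/3,18] -> hit [50/3,18] leaf, test {P2(miss), P7(miss), P12(miss)}
      N12 x:[11/2,19/2] y:[43/3,19] z:[20,64/3] -> miss, prune

Summary -> nodes [0, 5, 13, 2, 6, 11, 12]; box-tests=7; leaf-entries=1; first=miss

== RESULT ==
[0, 5, 13, 2, 6, 11, 12]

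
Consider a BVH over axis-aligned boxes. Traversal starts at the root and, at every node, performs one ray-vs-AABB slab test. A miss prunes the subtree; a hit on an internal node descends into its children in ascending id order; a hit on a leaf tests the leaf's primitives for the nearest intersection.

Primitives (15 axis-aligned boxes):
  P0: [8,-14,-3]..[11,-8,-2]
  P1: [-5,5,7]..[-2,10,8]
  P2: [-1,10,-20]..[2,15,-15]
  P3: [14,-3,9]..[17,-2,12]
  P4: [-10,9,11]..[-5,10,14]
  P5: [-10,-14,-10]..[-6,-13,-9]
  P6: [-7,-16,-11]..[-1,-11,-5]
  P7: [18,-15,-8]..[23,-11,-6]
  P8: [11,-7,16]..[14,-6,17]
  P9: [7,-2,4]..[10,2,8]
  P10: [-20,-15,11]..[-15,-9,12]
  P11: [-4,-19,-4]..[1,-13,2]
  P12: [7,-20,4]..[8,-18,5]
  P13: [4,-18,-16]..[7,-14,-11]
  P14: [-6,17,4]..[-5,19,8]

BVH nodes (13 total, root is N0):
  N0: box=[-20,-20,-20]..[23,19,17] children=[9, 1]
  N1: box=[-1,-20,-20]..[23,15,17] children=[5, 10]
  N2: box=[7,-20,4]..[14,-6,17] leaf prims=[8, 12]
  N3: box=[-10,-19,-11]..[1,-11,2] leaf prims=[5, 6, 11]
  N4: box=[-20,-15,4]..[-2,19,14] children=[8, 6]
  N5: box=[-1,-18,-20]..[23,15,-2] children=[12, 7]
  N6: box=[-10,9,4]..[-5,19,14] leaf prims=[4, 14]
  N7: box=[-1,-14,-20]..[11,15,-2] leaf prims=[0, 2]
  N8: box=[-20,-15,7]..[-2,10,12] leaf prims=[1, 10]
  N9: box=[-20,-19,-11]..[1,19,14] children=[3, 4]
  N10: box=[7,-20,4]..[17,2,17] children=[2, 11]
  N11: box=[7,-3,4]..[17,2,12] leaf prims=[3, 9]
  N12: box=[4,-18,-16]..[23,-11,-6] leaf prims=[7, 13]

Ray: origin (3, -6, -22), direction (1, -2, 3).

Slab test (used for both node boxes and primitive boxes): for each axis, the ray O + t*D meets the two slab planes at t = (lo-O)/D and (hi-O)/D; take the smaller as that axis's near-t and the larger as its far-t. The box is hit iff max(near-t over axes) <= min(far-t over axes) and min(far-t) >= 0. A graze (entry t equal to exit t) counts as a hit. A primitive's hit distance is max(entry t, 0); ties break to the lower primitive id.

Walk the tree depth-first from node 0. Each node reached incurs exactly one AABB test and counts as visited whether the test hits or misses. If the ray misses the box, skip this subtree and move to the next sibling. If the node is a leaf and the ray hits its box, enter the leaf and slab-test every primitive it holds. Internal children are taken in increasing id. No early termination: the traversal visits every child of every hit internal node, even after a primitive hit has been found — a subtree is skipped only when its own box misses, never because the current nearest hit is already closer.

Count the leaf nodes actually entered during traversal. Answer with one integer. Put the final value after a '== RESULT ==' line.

Traverse from the root:
N0 x:[-23,20] y:[-25/2,7] z:[2/3,13] -> hit [2/3,7], descend [1, 9]
  N1 x:[-4,20] y:[-21/2,7] z:[2/3,13] -> hit [2/3,7], descend [5, 10]
    N5 x:[-4,20] y:[-21/2,6] z:[2/3,20/3] -> hit [2/3,6], descend [7, 12]
      N7 x:[-4,8] y:[-21/2,4] z:[2/3,20/3] -> hit [2/3,4] leaf, test {P0(miss), P2(miss)}
      N12 x:[1,20] y:[5/2,6] z:[2,16/3] -> hit [5/2,16/3] leaf, test {P7(miss), P13(miss)}
    N10 x:[4,14] y:[-4,7] z:[26/3,13] -> miss, prune
  N9 x:[-23,-2] y:[-25/2,13/2] z:[11/3,12] -> miss, prune

7 AABB tests over nodes [0, 1, 5, 7, 12, 10, 9]; 2 leaves entered; closest miss.

== RESULT ==
2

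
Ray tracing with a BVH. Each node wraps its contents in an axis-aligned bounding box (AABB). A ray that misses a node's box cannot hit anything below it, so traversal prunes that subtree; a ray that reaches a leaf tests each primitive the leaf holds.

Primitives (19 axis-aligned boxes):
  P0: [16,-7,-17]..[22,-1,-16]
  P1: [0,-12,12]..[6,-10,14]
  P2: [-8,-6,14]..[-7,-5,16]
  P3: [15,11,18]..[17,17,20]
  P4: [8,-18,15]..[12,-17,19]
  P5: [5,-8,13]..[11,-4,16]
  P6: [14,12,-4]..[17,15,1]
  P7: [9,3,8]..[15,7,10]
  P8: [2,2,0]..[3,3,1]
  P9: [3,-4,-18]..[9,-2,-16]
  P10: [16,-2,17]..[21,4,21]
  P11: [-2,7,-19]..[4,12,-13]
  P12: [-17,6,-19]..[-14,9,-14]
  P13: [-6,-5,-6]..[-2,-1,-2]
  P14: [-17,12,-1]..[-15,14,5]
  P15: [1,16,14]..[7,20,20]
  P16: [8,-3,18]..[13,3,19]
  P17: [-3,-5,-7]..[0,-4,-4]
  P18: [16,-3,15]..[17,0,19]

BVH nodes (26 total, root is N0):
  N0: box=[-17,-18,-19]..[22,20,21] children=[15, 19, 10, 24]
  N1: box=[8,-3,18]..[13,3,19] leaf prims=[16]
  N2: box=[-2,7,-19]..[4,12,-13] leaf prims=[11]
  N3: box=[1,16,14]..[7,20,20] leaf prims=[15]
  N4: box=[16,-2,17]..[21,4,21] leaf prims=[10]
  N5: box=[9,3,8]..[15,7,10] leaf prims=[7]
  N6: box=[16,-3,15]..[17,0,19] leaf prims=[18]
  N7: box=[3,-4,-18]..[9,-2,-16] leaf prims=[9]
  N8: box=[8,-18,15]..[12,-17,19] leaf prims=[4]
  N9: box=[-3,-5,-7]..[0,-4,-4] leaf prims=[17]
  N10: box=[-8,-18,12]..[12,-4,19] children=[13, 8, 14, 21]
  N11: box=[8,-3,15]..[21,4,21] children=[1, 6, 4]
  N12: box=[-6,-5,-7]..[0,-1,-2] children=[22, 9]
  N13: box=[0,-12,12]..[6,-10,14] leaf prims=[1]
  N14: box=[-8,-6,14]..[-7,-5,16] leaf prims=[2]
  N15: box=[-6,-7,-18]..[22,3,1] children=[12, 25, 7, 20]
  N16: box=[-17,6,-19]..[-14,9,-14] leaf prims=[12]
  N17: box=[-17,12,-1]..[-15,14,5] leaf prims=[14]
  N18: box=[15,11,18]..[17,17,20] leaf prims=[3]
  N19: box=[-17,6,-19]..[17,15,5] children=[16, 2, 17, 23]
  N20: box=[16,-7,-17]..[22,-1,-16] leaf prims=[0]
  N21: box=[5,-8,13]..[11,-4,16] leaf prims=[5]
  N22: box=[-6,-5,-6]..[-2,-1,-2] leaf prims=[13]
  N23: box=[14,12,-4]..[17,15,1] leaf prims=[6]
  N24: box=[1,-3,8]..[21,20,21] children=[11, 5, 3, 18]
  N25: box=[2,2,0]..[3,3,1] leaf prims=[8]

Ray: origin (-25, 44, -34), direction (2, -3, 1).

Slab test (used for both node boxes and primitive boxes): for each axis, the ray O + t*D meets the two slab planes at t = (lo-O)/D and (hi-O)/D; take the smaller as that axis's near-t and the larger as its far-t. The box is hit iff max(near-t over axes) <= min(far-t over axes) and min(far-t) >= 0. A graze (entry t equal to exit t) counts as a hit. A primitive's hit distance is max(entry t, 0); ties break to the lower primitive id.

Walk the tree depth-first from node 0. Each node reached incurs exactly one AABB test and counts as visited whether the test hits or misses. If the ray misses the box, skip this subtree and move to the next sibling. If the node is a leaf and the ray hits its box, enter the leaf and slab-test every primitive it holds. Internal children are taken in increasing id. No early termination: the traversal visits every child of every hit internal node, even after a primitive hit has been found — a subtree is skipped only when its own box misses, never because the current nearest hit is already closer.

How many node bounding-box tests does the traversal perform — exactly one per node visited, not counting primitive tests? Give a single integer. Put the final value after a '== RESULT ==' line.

Trace the traversal:
N0 x:[4,47/2] y:[8,62/3] z:[15,55] -> hit [15,62/3], descend [10, 15, 19, 24]
  N10 x:[17/2,37/2] y:[16,62/3] z:[46,53] -> miss, prune
  N15 x:[19/2,47/2] y:[41/3,17] z:[16,35] -> hit [16,17], descend [7, 12, 20, 25]
    N7 x:[14,17] y:[46/3,16] z:[16,18] -> hit [16,16] leaf, test {P9@t=16}
    N12 x:[19/2,25/2] y:[15,49/3] z:[27,32] -> miss, prune
    N20 x:[41/2,47/2] y:[15,17] z:[17,18] -> miss, prune
    N25 x:[27/2,14] y:[41/3,14] z:[34,35] -> miss, prune
  N19 x:[4,21] y:[29/3,38/3] z:[15,39] -> miss, prune
  N24 x:[13,23] y:[8,47/3] z:[42,55] -> miss, prune

9 AABB tests over nodes [0, 10, 15, 7, 12, 20, 25, 19, 24]; 1 leaf entered; closest P9.

== RESULT ==
9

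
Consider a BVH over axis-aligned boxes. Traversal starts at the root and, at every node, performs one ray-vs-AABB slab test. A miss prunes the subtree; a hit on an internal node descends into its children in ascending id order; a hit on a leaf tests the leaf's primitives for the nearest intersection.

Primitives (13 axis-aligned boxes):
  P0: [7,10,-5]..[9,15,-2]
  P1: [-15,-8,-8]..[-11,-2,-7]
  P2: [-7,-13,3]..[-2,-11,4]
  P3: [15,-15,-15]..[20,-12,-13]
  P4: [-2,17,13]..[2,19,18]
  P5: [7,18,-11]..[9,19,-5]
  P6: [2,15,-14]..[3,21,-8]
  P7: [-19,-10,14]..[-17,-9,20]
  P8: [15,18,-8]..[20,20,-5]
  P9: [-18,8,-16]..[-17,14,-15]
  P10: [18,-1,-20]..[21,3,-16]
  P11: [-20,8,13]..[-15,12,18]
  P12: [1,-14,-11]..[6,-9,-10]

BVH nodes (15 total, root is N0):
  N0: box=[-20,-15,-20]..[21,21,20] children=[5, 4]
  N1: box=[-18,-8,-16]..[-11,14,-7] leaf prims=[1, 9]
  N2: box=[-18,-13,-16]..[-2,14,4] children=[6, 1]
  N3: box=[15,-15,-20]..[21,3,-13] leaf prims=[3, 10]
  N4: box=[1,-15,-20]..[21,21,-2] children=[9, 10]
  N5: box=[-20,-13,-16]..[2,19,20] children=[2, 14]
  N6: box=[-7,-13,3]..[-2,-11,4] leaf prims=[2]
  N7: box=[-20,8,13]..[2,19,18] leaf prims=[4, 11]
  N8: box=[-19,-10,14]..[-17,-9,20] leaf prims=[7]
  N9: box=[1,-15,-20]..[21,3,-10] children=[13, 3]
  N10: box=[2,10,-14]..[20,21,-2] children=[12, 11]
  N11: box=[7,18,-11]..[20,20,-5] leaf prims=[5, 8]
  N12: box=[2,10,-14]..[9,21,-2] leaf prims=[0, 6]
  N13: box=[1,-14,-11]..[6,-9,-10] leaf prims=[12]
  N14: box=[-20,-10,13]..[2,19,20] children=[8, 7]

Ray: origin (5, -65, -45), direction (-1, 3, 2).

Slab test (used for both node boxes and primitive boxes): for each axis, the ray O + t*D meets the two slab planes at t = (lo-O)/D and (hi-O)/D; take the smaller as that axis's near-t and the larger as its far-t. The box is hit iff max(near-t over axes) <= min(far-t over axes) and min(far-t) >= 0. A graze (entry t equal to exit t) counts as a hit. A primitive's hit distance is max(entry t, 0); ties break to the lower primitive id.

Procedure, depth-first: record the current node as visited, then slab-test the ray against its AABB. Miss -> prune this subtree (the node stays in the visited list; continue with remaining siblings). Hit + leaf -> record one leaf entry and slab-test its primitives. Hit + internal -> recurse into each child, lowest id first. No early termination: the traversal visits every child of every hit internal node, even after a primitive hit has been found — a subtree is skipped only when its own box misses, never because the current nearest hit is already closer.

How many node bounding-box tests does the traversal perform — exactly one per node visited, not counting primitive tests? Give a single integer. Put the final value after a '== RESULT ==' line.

Trace the traversal:
N0 x:[-16,25] y:[50/3,86/3] z:[25/2,65/2] -> hit [50/3,25], descend [4, 5]
  N4 x:[-16,4] y:[50/3,86/3] z:[25/2,43/2] -> miss, prune
  N5 x:[3,25] y:[52/3,28] z:[29/2,65/2] -> hit [52/3,25], descend [2, 14]
    N2 x:[7,23] y:[52/3,79/3] z:[29/2,49/2] -> hit [52/3,23], descend [1, 6]
      N1 x:[16,23] y:[19,79/3] z:[29/2,19] -> hit [19,19] leaf, test {P1@t=19, P9(miss)}
      N6 x:[7,12] y:[52/3,18] z:[24,49/2] -> miss, prune
    N14 x:[3,25] y:[55/3,28] z:[29,65/2] -> miss, prune

Visited [0, 4, 5, 2, 1, 6, 14]. Tests: 7 box, 1 leaf. Nearest: P1.

== RESULT ==
7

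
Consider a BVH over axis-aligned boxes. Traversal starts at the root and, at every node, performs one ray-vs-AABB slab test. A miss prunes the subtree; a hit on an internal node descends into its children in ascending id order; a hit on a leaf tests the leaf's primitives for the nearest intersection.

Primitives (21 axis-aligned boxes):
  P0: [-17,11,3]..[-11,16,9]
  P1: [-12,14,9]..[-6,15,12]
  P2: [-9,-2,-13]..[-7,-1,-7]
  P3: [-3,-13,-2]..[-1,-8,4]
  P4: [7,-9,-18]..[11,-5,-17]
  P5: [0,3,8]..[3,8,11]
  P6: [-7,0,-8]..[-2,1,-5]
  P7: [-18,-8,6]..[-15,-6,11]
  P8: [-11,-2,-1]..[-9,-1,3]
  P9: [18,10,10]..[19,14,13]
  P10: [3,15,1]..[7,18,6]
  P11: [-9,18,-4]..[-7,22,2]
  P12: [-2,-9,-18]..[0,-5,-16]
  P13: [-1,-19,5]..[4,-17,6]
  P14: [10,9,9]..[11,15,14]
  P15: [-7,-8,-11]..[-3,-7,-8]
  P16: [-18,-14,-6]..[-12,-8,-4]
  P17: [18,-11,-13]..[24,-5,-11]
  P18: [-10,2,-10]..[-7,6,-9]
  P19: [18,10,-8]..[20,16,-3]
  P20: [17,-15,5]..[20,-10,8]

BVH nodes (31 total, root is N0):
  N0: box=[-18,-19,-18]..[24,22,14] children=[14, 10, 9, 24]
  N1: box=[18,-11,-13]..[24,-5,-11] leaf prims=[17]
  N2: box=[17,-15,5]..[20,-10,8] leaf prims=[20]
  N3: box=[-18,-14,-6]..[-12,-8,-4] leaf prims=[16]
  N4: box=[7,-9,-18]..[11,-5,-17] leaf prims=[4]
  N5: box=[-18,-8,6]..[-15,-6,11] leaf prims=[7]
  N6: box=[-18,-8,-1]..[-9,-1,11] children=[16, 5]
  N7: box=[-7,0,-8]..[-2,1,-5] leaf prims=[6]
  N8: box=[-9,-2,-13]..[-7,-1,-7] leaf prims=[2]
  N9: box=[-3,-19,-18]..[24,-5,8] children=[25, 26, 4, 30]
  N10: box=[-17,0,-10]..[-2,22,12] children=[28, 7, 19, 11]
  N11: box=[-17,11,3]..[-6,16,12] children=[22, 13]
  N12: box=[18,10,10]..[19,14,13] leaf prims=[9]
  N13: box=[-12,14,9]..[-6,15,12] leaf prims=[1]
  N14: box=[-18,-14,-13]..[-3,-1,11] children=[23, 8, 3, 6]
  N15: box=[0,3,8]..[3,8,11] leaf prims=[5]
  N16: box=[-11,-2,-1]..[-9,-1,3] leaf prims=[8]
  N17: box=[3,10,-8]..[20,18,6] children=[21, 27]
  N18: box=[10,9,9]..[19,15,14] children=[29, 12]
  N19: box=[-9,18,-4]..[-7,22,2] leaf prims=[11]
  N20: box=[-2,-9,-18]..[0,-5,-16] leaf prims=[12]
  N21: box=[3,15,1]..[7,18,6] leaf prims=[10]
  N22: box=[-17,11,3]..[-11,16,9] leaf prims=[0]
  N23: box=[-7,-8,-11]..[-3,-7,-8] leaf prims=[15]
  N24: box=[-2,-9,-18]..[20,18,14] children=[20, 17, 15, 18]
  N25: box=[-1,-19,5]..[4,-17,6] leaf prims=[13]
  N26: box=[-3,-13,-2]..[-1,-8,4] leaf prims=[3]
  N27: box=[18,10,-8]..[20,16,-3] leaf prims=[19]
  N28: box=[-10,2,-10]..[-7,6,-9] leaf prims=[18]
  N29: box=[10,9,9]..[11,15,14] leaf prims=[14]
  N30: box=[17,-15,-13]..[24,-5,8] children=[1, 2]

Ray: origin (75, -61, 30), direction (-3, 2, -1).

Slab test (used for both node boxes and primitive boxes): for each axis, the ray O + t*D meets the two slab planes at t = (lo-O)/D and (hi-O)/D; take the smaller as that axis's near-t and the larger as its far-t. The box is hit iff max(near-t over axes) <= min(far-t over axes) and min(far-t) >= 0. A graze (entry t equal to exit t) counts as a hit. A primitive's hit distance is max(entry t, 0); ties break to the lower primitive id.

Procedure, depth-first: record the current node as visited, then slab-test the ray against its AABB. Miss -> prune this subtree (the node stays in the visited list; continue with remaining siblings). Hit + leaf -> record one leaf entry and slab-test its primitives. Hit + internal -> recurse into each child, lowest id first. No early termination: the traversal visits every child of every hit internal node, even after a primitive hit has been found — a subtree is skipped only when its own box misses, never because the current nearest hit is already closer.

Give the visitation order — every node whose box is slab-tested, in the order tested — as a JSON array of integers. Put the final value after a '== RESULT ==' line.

Trace the traversal:
N0 x:[17,31] y:[21,83/2] z:[16,48] -> hit [21,31], descend [9, 10, 14, 24]
  N9 x:[17,26] y:[21,28] z:[22,48] -> hit [22,26], descend [4, 25, 26, 30]
    N4 x:[64/3,68/3] y:[26,28] z:[47,48] -> miss, prune
    N25 x:[71/3,76/3] y:[21,22] z:[24,25] -> miss, prune
    N26 x:[76/3,26] y:[24,53/2] z:[26,32] -> hit [26,26] leaf, test {P3@t=26}
    N30 x:[17,58/3] y:[23,28] z:[22,43] -> miss, prune
  N10 x:[77/3,92/3] y:[61/2,83/2] z:[18,40] -> hit [61/2,92/3], descend [7, 11, 19, 28]
    N7 x:[77/3,82/3] y:[61/2,31] z:[35,38] -> miss, prune
    N11 x:[27,92/3] y:[36,77/2] z:[18,27] -> miss, prune
    N19 x:[82/3,28] y:[79/2,83/2] z:[28,34] -> miss, prune
    N28 x:[82/3,85/3] y:[63/2,67/2] z:[39,40] -> miss, prune
  N14 x:[26,31] y:[47/2,30] z:[19,43] -> hit [26,30], descend [3, 6, 8, 23]
    N3 x:[29,31] y:[47/2,53/2] z:[34,36] -> miss, prune
    N6 x:[28,31] y:[53/2,30] z:[19,31] -> hit [28,30], descend [5, 16]
      N5 x:[30,31] y:[53/2,55/2] z:[19,24] -> miss, prune
      N16 x:[28,86/3] y:[59/2,30] z:[27,31] -> miss, prune
    N8 x:[82/3,28] y:[59/2,30] z:[37,43] -> miss, prune
    N23 x:[26,82/3] y:[53/2,27] z:[38,41] -> miss, prune
  N24 x:[55/3,77/3] y:[26,79/2] z:[16,48] -> miss, prune

Summary -> nodes [0, 9, 4, 25, 26, 30, 10, 7, 11, 19, 28, 14, 3, 6, 5, 16, 8, 23, 24]; box-tests=19; leaf-entries=1; first=P3

== RESULT ==
[0, 9, 4, 25, 26, 30, 10, 7, 11, 19, 28, 14, 3, 6, 5, 16, 8, 23, 24]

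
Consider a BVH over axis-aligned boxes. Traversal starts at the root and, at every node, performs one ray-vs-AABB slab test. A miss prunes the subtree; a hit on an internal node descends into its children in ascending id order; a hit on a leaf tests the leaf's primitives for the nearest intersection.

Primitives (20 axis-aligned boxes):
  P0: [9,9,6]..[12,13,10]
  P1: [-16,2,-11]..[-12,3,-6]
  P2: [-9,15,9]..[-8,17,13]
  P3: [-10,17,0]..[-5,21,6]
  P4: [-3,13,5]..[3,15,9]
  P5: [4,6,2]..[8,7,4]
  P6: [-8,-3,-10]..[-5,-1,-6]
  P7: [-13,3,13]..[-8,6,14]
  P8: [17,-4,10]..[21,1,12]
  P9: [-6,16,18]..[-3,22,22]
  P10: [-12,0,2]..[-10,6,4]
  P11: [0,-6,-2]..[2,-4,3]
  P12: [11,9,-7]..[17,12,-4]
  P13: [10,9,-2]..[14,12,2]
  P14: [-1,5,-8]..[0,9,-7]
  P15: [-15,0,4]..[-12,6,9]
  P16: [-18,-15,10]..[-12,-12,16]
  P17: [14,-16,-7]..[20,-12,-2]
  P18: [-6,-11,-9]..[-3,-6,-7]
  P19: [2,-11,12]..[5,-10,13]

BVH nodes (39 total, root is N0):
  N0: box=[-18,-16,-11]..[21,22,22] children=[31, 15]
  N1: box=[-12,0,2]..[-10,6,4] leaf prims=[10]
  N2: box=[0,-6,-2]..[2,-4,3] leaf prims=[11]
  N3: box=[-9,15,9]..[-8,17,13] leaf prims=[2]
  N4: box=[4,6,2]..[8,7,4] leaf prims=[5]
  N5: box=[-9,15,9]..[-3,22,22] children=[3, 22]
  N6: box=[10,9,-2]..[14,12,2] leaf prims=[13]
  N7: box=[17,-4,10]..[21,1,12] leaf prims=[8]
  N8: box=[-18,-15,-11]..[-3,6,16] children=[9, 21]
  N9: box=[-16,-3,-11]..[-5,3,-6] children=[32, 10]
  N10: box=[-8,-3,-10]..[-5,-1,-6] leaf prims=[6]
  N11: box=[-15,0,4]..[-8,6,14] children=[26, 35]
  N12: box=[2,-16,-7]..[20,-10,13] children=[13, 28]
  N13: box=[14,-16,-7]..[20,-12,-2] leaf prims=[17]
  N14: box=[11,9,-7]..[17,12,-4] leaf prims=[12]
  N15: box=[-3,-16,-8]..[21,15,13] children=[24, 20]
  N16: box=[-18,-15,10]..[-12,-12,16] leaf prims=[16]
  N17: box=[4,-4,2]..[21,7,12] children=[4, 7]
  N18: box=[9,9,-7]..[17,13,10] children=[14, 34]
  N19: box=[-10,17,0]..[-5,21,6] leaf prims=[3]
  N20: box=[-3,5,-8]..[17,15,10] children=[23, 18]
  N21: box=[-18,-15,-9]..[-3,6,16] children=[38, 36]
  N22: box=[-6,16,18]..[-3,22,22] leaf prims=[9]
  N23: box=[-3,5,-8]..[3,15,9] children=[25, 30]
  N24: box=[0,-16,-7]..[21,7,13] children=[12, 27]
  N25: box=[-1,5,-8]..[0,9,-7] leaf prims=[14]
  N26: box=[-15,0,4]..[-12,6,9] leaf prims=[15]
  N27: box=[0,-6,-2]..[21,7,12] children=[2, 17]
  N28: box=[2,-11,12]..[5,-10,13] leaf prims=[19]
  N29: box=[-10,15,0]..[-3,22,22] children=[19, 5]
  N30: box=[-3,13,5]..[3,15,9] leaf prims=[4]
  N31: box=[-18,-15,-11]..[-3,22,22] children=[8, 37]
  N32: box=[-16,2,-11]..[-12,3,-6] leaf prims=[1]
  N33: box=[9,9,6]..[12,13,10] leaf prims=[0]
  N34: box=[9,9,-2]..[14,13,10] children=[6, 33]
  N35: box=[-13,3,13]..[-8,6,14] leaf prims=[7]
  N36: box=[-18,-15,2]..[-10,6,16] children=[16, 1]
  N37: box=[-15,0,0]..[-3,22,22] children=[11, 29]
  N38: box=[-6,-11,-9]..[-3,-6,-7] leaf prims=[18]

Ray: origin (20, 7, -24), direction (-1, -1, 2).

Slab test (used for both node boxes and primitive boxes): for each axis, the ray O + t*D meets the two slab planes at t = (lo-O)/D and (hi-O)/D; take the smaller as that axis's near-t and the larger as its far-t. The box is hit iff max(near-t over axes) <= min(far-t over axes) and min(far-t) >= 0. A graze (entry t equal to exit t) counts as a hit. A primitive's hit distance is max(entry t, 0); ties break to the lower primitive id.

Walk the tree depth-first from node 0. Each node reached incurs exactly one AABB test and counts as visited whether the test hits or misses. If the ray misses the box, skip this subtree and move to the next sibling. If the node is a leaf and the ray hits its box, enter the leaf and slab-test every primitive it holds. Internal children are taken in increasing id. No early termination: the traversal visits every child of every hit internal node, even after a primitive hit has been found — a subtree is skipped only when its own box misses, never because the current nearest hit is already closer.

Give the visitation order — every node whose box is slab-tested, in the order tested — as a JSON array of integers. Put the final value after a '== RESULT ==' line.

Traverse from the root:
N0 x:[-1,38] y:[-15,23] z:[13/2,23] -> hit [13/2,23], descend [15, 31]
  N15 x:[-1,23] y:[-8,23] z:[8,37/2] -> hit [8,37/2], descend [20, 24]
    N20 x:[3,23] y:[-8,2] z:[8,17] -> miss, prune
    N24 x:[-1,20] y:[0,23] z:[17/2,37/2] -> hit [17/2,37/2], descend [12, 27]
      N12 x:[0,18] y:[17,23] z:[17/2,37/2] -> hit [17,18], descend [13, 28]
        N13 x:[0,6] y:[19,23] z:[17/2,11] -> miss, prune
        N28 x:[15,18] y:[17,18] z:[18,37/2] -> hit [18,18] leaf, test {P19@t=18}
      N27 x:[-1,20] y:[0,13] z:[11,18] -> hit [11,13], descend [2, 17]
        N2 x:[18,20] y:[11,13] z:[11,27/2] -> miss, prune
        N17 x:[-1,16] y:[0,11] z:[13,18] -> miss, prune
  N31 x:[23,38] y:[-15,22] z:[13/2,23] -> miss, prune

Summary -> nodes [0, 15, 20, 24, 12, 13, 28, 27, 2, 17, 31]; box-tests=11; leaf-entries=1; first=P19

== RESULT ==
[0, 15, 20, 24, 12, 13, 28, 27, 2, 17, 31]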